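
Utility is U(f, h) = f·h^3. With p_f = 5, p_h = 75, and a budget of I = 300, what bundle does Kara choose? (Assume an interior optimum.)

f* = 15, h* = 3

MU_f = h^3 and MU_h = 3·f·h^2.
MRS = MU_f/MU_h = (1/3)·h/f.
Tangency: set MRS = p_f/p_h = 5/75 = 1/15.
So (1/3)·h/f = 1/15, i.e. h = 0.2·f.
Substitute into the budget 5·f + 75·h = 300: 20·f = 300, so f* = 15.
Then h* = 0.2·15 = 3.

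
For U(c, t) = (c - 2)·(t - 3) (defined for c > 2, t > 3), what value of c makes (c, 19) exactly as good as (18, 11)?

U(18, 11) = 128.
Set U(c, 19) = 128 and solve.
With t = 19: (19 − 3) = 16, so (c − 2) = 128/16 = 8.
So c = 2 + 8 = 10.
Check: U(10, 19) = 128.

c = 10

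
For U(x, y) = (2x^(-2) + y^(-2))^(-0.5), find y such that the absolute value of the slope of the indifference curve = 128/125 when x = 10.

For CES with ρ = -2, MRS = (2/1)·(y/x)^3.
Setting (2/1)·(y/10)^3 = 128/125 gives (y/10)^3 = 64/125, so y/10 = 0.8 and y = 8.

y = 8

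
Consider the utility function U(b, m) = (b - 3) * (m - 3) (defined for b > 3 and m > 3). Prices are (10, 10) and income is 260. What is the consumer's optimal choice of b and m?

b* = 13, m* = 13

MU_b = (m−3), MU_m = (b−3).
MRS = (m−3)/(b−3).
Tangency: set MRS = p_b/p_m = 10/10 = 1.
So (m − 3)/(b − 3) = 1, i.e. (m − 3) = (b − 3).
Rewrite the budget in excess-of-subsistence terms: 10·(b − 3) + 10·(m − 3) = 260 − 10·3 − 10·3 = 200.
Substituting, 20·(b − 3) = 200, so b − 3 = 10 and b* = 13.
Then m − 3 = 10, so m* = 13.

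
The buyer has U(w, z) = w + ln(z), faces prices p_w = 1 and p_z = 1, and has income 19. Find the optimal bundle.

w* = 18, z* = 1

MU_w = 1, MU_z = 1/z.
MRS = 1 ÷ (1/z).
Tangency: set MRS = p_w/p_z = 1/1 = 1.
MRS depends only on z: z = 1 ⇒ z* = 1.
From the budget, 1·w = 19 − 1·1 = 18, so w* = 18.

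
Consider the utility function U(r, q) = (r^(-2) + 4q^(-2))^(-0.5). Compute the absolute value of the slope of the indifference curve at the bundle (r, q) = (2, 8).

MRS = 16

For CES with ρ = -2, MRS = (1/4)·(q/r)^3.
At (2, 8): MRS = 16.
That is, one extra unit of r is worth 16 units of q at the margin.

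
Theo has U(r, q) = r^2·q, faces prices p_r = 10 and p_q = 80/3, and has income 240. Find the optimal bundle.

MU_r = 2·r·q and MU_q = r^2.
MRS = MU_r/MU_q = (2/1)·q/r.
Tangency: set MRS = p_r/p_q = 10/(80/3) = 0.375.
So (2/1)·q/r = 0.375, i.e. q = (3/16)·r.
Substitute into the budget 10·r + (80/3)·q = 240: 15·r = 240, so r* = 16.
Then q* = (3/16)·16 = 3.

r* = 16, q* = 3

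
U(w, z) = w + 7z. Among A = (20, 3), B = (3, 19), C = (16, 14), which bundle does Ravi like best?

Evaluate utility at each bundle:
U(A) = 41.
U(B) = 136.
U(C) = 114.
Highest utility is B, so B ≻ C ≻ A.

Bundle B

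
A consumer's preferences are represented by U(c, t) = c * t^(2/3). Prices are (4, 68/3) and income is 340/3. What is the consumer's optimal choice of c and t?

c* = 17, t* = 2

MU_c = t^(2/3) and MU_t = 2/3·c·t^(-1/3).
MRS = MU_c/MU_t = (1.5)·t/c.
Tangency: set MRS = p_c/p_t = 4/(68/3) = 3/17.
So (1.5)·t/c = 3/17, i.e. t = (2/17)·c.
Substitute into the budget 4·c + (68/3)·t = 340/3: (20/3)·c = 340/3, so c* = 17.
Then t* = (2/17)·17 = 2.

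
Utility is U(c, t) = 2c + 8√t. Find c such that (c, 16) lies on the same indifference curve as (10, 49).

U(10, 49) = 76.
Set U(c, 16) = 76 and solve.
With t = 16: √16 = 4, so 2c = 76 − 8·4 = 44 and c = 22.
Check: U(22, 16) = 76.

c = 22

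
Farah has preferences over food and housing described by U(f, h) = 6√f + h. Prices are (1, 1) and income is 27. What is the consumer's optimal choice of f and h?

MU_f = 6/(2√f), MU_h = 1.
MRS = 6/(2√f) ÷ 1.
Tangency: set MRS = p_f/p_h = 1/1 = 1.
MRS depends only on f: 3/√f = 1 ⇒ √f = 3/1 = 3 ⇒ f* = 9.
From the budget, 1·h = 27 − 1·9 = 18, so h* = 18.

f* = 9, h* = 18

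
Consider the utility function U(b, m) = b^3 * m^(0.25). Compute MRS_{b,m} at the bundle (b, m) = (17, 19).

MU_b = 3·b^2·m^(0.25) and MU_m = 0.25·b^3·m^(-0.75).
MRS = MU_b/MU_m = (12)·m/b.
At (17, 19): MRS = 228/17.
That is, one extra unit of b is worth 228/17 units of m at the margin.

MRS = 228/17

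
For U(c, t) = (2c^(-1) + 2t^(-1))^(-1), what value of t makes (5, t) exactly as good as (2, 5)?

U depends on (c, t) only through S = 2c^(-1) + 2t^(-1), so equal utility means equal S. At (2, 5): S = 1.4.
With c = 5: 2·5^(-1) = 0.4, so 2t^(-1) = 1.4 − 0.4 = 1, i.e. t^(-1) = 0.5.
Hence t = 1/0.5 = 2.
Check: U(5, 2) = 0.7143.

t = 2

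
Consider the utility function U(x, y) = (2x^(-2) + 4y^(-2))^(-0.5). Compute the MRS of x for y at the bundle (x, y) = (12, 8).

For CES with ρ = -2, MRS = (2/4)·(y/x)^3.
At (12, 8): MRS = 4/27.
The indifference curve has slope −4/27 at this bundle.

MRS = 4/27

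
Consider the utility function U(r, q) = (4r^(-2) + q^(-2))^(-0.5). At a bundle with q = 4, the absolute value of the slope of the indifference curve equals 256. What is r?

r = 1

For CES with ρ = -2, MRS = (4/1)·(q/r)^3.
Setting (4/1)·(4/r)^3 = 256 gives (4/r)^3 = 64, so 4/r = 4 and r = 1.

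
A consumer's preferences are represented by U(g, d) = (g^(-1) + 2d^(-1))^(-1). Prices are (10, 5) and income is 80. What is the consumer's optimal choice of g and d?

For CES with ρ = -1, MRS = (1/2)·(d/g)^2.
Tangency: set MRS = p_g/p_d = 10/5 = 2.
So (d/g)^2 = 4; taking the square root, d/g = 2, i.e. d = 2·g.
Substitute into the budget 10·g + 5·d = 80: 20·g = 80, so g* = 4 and d* = 2·4 = 8.

g* = 4, d* = 8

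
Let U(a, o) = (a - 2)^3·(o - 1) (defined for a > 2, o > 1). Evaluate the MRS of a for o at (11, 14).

MRS = 13/3

MU_a = 3·(a−2)^2·(o−1), MU_o = (a−2)^3.
MRS = (3/1)·(o−1)/(a−2).
At (11, 14): MRS = 13/3.
So at (11, 14) the consumer would give up 13/3 units of o for one more unit of a.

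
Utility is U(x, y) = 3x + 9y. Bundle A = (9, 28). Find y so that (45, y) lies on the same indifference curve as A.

y = 16

U(9, 28) = 279.
Set U(45, y) = 279 and solve.
3·45 + 9y = 279 ⇒ 9y = 144 ⇒ y = 16.
Check: U(45, 16) = 279.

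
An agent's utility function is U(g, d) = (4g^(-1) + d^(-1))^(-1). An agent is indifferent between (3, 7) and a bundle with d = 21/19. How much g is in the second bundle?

g = 7

U depends on (g, d) only through S = 4g^(-1) + d^(-1), so equal utility means equal S. At (3, 7): S = 31/21.
With d = 21/19: (21/19)^(-1) = 19/21, so 4g^(-1) = 31/21 − 19/21 = 4/7, i.e. g^(-1) = 1/7.
Hence g = 1/(1/7) = 7.
Check: U(7, 21/19) = 0.6774.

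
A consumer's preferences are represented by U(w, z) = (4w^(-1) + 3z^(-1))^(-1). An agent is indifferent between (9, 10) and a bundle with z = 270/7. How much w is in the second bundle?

U depends on (w, z) only through S = 4w^(-1) + 3z^(-1), so equal utility means equal S. At (9, 10): S = 67/90.
With z = 270/7: 3·(270/7)^(-1) = 7/90, so 4w^(-1) = 67/90 − 7/90 = 2/3, i.e. w^(-1) = 1/6.
Hence w = 1/(1/6) = 6.
Check: U(6, 270/7) = 1.3433.

w = 6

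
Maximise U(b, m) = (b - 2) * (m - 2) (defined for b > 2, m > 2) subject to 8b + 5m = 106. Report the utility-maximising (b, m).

MU_b = (m−2), MU_m = (b−2).
MRS = (m−2)/(b−2).
Tangency: set MRS = p_b/p_m = 8/5 = 1.6.
So (m − 2)/(b − 2) = 1.6, i.e. (m − 2) = 1.6·(b − 2).
Rewrite the budget in excess-of-subsistence terms: 8·(b − 2) + 5·(m − 2) = 106 − 8·2 − 5·2 = 80.
Substituting, 16·(b − 2) = 80, so b − 2 = 5 and b* = 7.
Then m − 2 = 1.6·5 = 8, so m* = 10.

b* = 7, m* = 10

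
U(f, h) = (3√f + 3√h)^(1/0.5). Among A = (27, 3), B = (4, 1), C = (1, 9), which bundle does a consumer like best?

Evaluate utility at each bundle:
U(A) = 432.000.
U(B) = 81.000.
U(C) = 144.000.
Highest utility is A, so A ≻ C ≻ B.

Bundle A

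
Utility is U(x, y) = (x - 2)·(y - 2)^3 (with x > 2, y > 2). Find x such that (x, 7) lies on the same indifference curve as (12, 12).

x = 82

U(12, 12) = 10000.
Set U(x, 7) = 10000 and solve.
With y = 7: (7 − 2)^3 = 125, so (x − 2) = 10000/125 = 80.
So x = 2 + 80 = 82.
Check: U(82, 7) = 10000.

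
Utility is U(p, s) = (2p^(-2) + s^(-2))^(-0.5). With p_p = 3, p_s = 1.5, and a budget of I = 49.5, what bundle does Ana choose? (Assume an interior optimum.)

p* = 11, s* = 11

For CES with ρ = -2, MRS = (2/1)·(s/p)^3.
Tangency: set MRS = p_p/p_s = 3/1.5 = 2.
So (s/p)^3 = 1; taking the cube root, s/p = 1, i.e. s = p.
Substitute into the budget 3·p + 1.5·s = 49.5: 4.5·p = 49.5, so p* = 11 and s* = 11.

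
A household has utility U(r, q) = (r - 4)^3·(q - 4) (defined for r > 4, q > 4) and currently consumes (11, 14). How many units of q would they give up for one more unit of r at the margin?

MRS = 30/7

MU_r = 3·(r−4)^2·(q−4), MU_q = (r−4)^3.
MRS = (3/1)·(q−4)/(r−4).
At (11, 14): MRS = 30/7.
That is, one extra unit of r is worth 30/7 units of q at the margin.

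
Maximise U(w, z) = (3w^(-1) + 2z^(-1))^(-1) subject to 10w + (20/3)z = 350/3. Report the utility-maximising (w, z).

w* = 7, z* = 7

For CES with ρ = -1, MRS = (3/2)·(z/w)^2.
Tangency: set MRS = p_w/p_z = 10/(20/3) = 1.5.
So (z/w)^2 = 1; taking the square root, z/w = 1, i.e. z = w.
Substitute into the budget 10·w + (20/3)·z = 350/3: (50/3)·w = 350/3, so w* = 7 and z* = 7.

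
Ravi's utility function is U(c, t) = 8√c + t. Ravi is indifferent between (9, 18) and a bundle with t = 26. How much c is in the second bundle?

U(9, 18) = 42.
Set U(c, 26) = 42 and solve.
With t = 26: 8√c = 42 − 26 = 16, so √c = 2 and c = 4.
Check: U(4, 26) = 42.

c = 4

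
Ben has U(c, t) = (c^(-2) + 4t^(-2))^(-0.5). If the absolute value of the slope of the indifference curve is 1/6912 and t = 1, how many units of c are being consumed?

c = 12

For CES with ρ = -2, MRS = (1/4)·(t/c)^3.
Setting (1/4)·(1/c)^3 = 1/6912 gives (1/c)^3 = 1/1728, so 1/c = 1/12 and c = 12.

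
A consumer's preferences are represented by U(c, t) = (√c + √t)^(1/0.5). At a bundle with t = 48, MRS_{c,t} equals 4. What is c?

For CES with ρ = 0.5, MRS = √(t/c).
Setting √(48/c) = 4 gives 48/c = 16 and c = 3.

c = 3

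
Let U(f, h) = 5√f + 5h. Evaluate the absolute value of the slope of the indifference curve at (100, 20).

MU_f = 5/(2√f), MU_h = 5.
MRS = 5/(2√f) ÷ 5.
At (100, 20): MRS = 0.05.
So at (100, 20) the consumer would give up 0.05 units of h for one more unit of f.

MRS = 0.05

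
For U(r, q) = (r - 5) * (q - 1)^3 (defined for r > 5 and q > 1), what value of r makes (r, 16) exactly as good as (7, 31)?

r = 21

U(7, 31) = 54000.
Set U(r, 16) = 54000 and solve.
With q = 16: (16 − 1)^3 = 3375, so (r − 5) = 54000/3375 = 16.
So r = 5 + 16 = 21.
Check: U(21, 16) = 54000.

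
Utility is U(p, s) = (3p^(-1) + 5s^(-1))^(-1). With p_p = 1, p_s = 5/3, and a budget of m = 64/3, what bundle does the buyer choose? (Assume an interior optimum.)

For CES with ρ = -1, MRS = (3/5)·(s/p)^2.
Tangency: set MRS = p_p/p_s = 1/(5/3) = 0.6.
So (s/p)^2 = 1; taking the square root, s/p = 1, i.e. s = p.
Substitute into the budget 1·p + (5/3)·s = 64/3: (8/3)·p = 64/3, so p* = 8 and s* = 8.

p* = 8, s* = 8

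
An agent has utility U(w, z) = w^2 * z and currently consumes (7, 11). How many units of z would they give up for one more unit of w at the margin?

MRS = 22/7

MU_w = 2·w·z and MU_z = w^2.
MRS = MU_w/MU_z = (2/1)·z/w.
At (7, 11): MRS = 22/7.
That is, one extra unit of w is worth 22/7 units of z at the margin.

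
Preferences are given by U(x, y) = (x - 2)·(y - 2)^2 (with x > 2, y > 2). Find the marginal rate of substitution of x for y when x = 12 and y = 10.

MRS = 0.4

MU_x = (y−2)^2, MU_y = 2·(x−2)·(y−2).
MRS = (1/2)·(y−2)/(x−2).
At (12, 10): MRS = 0.4.
That is, one extra unit of x is worth 0.4 units of y at the margin.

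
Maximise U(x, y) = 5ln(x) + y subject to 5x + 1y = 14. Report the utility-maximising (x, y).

x* = 1, y* = 9

MU_x = 5/x, MU_y = 1.
MRS = 5/x ÷ 1.
Tangency: set MRS = p_x/p_y = 5/1 = 5.
MRS depends only on x: 5/x = 5 ⇒ x* = 5/5 = 1.
From the budget, 1·y = 14 − 5·1 = 9, so y* = 9.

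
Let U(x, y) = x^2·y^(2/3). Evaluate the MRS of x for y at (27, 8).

MU_x = 2·x·y^(2/3) and MU_y = 2/3·x^2·y^(-1/3).
MRS = MU_x/MU_y = (3)·y/x.
At (27, 8): MRS = 8/9.
The indifference curve has slope −8/9 at this bundle.

MRS = 8/9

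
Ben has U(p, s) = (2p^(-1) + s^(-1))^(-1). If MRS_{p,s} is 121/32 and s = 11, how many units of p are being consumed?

For CES with ρ = -1, MRS = (2/1)·(s/p)^2.
Setting (2/1)·(11/p)^2 = 121/32 gives (11/p)^2 = 121/64, so 11/p = 1.375 and p = 8.

p = 8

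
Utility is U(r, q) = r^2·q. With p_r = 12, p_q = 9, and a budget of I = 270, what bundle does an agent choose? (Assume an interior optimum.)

MU_r = 2·r·q and MU_q = r^2.
MRS = MU_r/MU_q = (2/1)·q/r.
Tangency: set MRS = p_r/p_q = 12/9 = 4/3.
So (2/1)·q/r = 4/3, i.e. q = (2/3)·r.
Substitute into the budget 12·r + 9·q = 270: 18·r = 270, so r* = 15.
Then q* = (2/3)·15 = 10.

r* = 15, q* = 10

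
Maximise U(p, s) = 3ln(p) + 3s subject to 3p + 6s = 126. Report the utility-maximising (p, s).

MU_p = 3/p, MU_s = 3.
MRS = 3/p ÷ 3.
Tangency: set MRS = p_p/p_s = 3/6 = 0.5.
MRS depends only on p: 1/p = 0.5 ⇒ p* = 1/0.5 = 2.
From the budget, 6·s = 126 − 3·2 = 120, so s* = 20.

p* = 2, s* = 20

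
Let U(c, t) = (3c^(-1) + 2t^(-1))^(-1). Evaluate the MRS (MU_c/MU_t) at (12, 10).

For CES with ρ = -1, MRS = (3/2)·(t/c)^2.
At (12, 10): MRS = 25/24.
So at (12, 10) the consumer would give up 25/24 units of t for one more unit of c.

MRS = 25/24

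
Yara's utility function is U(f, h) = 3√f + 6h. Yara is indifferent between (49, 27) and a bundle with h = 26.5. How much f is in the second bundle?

f = 64

U(49, 27) = 183.
Set U(f, 26.5) = 183 and solve.
With h = 26.5: 3√f = 183 − 6·26.5 = 24, so √f = 8 and f = 64.
Check: U(64, 26.5) = 183.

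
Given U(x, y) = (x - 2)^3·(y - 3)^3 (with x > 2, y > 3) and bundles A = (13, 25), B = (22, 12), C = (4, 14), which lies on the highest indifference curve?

Evaluate utility at each bundle:
U(A) = 14172488.
U(B) = 5832000.
U(C) = 10648.
Highest utility is A, so A ≻ B ≻ C.

Bundle A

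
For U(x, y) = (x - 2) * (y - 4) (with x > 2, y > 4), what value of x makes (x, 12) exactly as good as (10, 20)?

x = 18

U(10, 20) = 128.
Set U(x, 12) = 128 and solve.
With y = 12: (12 − 4) = 8, so (x − 2) = 128/8 = 16.
So x = 2 + 16 = 18.
Check: U(18, 12) = 128.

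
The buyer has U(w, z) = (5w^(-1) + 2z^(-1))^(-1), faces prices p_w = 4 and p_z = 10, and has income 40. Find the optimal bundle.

For CES with ρ = -1, MRS = (5/2)·(z/w)^2.
Tangency: set MRS = p_w/p_z = 4/10 = 0.4.
So (z/w)^2 = 4/25; taking the square root, z/w = 0.4, i.e. z = 0.4·w.
Substitute into the budget 4·w + 10·z = 40: 8·w = 40, so w* = 5 and z* = 0.4·5 = 2.

w* = 5, z* = 2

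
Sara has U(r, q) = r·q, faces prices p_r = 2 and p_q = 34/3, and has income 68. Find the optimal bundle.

MU_r = q and MU_q = r.
MRS = MU_r/MU_q = q/r.
Tangency: set MRS = p_r/p_q = 2/(34/3) = 3/17.
So q/r = 3/17, i.e. q = (3/17)·r.
Substitute into the budget 2·r + (34/3)·q = 68: 4·r = 68, so r* = 17.
Then q* = (3/17)·17 = 3.

r* = 17, q* = 3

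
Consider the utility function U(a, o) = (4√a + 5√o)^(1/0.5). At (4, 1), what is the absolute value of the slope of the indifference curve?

MRS = 0.4

For CES with ρ = 0.5, MRS = (4/5)·√(o/a).
At (4, 1): MRS = 0.4.
The indifference curve has slope −0.4 at this bundle.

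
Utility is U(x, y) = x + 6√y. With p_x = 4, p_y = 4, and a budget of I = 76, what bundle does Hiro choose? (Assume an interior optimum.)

x* = 10, y* = 9

MU_x = 1, MU_y = 6/(2√y).
MRS = 1 ÷ (6/(2√y)).
Tangency: set MRS = p_x/p_y = 4/4 = 1.
MRS depends only on y: (1/3)·√y = 1 ⇒ √y = 1/(1/3) = 3 ⇒ y* = 9.
From the budget, 4·x = 76 − 4·9 = 40, so x* = 10.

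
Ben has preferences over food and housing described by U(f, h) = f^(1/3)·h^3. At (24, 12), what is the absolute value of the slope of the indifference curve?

MRS = 1/18

MU_f = 1/3·f^(-2/3)·h^3 and MU_h = 3·f^(1/3)·h^2.
MRS = MU_f/MU_h = (1/9)·h/f.
At (24, 12): MRS = 1/18.
The indifference curve has slope −1/18 at this bundle.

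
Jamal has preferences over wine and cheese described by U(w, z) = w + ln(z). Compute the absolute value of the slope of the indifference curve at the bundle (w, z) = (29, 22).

MU_w = 1, MU_z = 1/z.
MRS = 1 ÷ (1/z).
At (29, 22): MRS = 22.
That is, one extra unit of w is worth 22 units of z at the margin.

MRS = 22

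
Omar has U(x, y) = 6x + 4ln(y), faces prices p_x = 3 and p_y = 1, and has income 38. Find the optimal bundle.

MU_x = 6, MU_y = 4/y.
MRS = 6 ÷ (4/y).
Tangency: set MRS = p_x/p_y = 3/1 = 3.
MRS depends only on y: 1.5·y = 3 ⇒ y* = 3/1.5 = 2.
From the budget, 3·x = 38 − 1·2 = 36, so x* = 12.

x* = 12, y* = 2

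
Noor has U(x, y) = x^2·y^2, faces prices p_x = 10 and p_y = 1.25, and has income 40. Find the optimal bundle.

x* = 2, y* = 16

MU_x = 2·x·y^2 and MU_y = 2·x^2·y.
MRS = MU_x/MU_y = y/x.
Tangency: set MRS = p_x/p_y = 10/1.25 = 8.
So y/x = 8, i.e. y = 8·x.
Substitute into the budget 10·x + 1.25·y = 40: 20·x = 40, so x* = 2.
Then y* = 8·2 = 16.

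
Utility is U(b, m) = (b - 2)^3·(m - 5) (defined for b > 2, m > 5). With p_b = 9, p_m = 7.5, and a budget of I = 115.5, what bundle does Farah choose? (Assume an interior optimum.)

MU_b = 3·(b−2)^2·(m−5), MU_m = (b−2)^3.
MRS = (3/1)·(m−5)/(b−2).
Tangency: set MRS = p_b/p_m = 9/7.5 = 1.2.
So (3/1)·(m − 5)/(b − 2) = 1.2, i.e. (m − 5) = 0.4·(b − 2).
Rewrite the budget in excess-of-subsistence terms: 9·(b − 2) + 7.5·(m − 5) = 115.5 − 9·2 − 7.5·5 = 60.
Substituting, 12·(b − 2) = 60, so b − 2 = 5 and b* = 7.
Then m − 5 = 0.4·5 = 2, so m* = 7.

b* = 7, m* = 7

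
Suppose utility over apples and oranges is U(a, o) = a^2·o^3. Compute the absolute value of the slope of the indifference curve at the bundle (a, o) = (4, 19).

MRS = 19/6

MU_a = 2·a·o^3 and MU_o = 3·a^2·o^2.
MRS = MU_a/MU_o = (2/3)·o/a.
At (4, 19): MRS = 19/6.
That is, one extra unit of a is worth 19/6 units of o at the margin.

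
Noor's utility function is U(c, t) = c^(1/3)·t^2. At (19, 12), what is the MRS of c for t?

MRS = 2/19

MU_c = 1/3·c^(-2/3)·t^2 and MU_t = 2·c^(1/3)·t.
MRS = MU_c/MU_t = (1/6)·t/c.
At (19, 12): MRS = 2/19.
The indifference curve has slope −2/19 at this bundle.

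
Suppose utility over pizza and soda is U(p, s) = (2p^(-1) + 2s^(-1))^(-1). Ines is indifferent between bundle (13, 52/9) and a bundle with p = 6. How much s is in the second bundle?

U depends on (p, s) only through S = 2p^(-1) + 2s^(-1), so equal utility means equal S. At (13, 52/9): S = 0.5.
With p = 6: 2·6^(-1) = 1/3, so 2s^(-1) = 0.5 − 1/3 = 1/6, i.e. s^(-1) = 1/12.
Hence s = 1/(1/12) = 12.
Check: U(6, 12) = 2.

s = 12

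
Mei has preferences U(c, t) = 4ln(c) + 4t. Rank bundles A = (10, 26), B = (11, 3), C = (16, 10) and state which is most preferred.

Bundle A

Evaluate utility at each bundle:
U(A) = 113.210.
U(B) = 21.592.
U(C) = 51.090.
Highest utility is A, so A ≻ C ≻ B.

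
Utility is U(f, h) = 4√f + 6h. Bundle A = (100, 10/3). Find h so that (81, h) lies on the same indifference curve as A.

h = 4

U(100, 10/3) = 60.
Set U(81, h) = 60 and solve.
With f = 81: √81 = 9, so 6h = 60 − 4·9 = 24 and h = 4.
Check: U(81, 4) = 60.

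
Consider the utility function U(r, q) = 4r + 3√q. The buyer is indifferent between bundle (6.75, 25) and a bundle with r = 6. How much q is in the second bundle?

q = 36

U(6.75, 25) = 42.
Set U(6, q) = 42 and solve.
With r = 6: 3√q = 42 − 4·6 = 18, so √q = 6 and q = 36.
Check: U(6, 36) = 42.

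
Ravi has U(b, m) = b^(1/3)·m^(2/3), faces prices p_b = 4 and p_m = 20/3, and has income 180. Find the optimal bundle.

b* = 15, m* = 18

MU_b = 1/3·b^(-2/3)·m^(2/3) and MU_m = 2/3·b^(1/3)·m^(-1/3).
MRS = MU_b/MU_m = (0.5)·m/b.
Tangency: set MRS = p_b/p_m = 4/(20/3) = 0.6.
So (0.5)·m/b = 0.6, i.e. m = 1.2·b.
Substitute into the budget 4·b + (20/3)·m = 180: 12·b = 180, so b* = 15.
Then m* = 1.2·15 = 18.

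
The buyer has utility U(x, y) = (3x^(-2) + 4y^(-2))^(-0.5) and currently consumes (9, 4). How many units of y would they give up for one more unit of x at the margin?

For CES with ρ = -2, MRS = (3/4)·(y/x)^3.
At (9, 4): MRS = 16/243.
That is, one extra unit of x is worth 16/243 units of y at the margin.

MRS = 16/243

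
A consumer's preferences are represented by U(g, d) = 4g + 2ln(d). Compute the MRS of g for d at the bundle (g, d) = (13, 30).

MRS = 60

MU_g = 4, MU_d = 2/d.
MRS = 4 ÷ (2/d).
At (13, 30): MRS = 60.
That is, one extra unit of g is worth 60 units of d at the margin.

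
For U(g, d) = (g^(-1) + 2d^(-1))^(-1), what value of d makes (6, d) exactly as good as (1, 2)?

d = 12/11

U depends on (g, d) only through S = g^(-1) + 2d^(-1), so equal utility means equal S. At (1, 2): S = 2.
With g = 6: 6^(-1) = 1/6, so 2d^(-1) = 2 − 1/6 = 11/6, i.e. d^(-1) = 11/12.
Hence d = 1/(11/12) = 12/11.
Check: U(6, 12/11) = 0.5.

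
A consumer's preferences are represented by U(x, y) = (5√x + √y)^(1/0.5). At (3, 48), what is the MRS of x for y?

MRS = 20

For CES with ρ = 0.5, MRS = (5/1)·√(y/x).
At (3, 48): MRS = 20.
The indifference curve has slope −20 at this bundle.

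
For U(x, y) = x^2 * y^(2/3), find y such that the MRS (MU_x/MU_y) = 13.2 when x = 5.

MU_x = 2·x·y^(2/3) and MU_y = 2/3·x^2·y^(-1/3).
MRS = MU_x/MU_y = (3)·y/x.
Substitute x = 5: MRS = y/(5/3). Setting y/(5/3) = 13.2 gives y = 13.2·(5/3) = 22.

y = 22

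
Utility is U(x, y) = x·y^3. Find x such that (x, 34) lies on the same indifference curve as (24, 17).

x = 3

U(24, 17) = 117912.
Set U(x, 34) = 117912 and solve.
With y = 34: 34^3 = 39304, so x = 117912/39304 = 3.
Check: U(3, 34) = 117912.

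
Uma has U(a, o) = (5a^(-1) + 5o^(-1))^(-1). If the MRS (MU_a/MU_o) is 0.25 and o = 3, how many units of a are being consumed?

For CES with ρ = -1, MRS = (o/a)^2.
Setting (3/a)^2 = 0.25 gives 3/a = 0.5 and a = 6.

a = 6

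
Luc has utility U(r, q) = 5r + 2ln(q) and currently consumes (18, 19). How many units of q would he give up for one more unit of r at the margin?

MRS = 47.5

MU_r = 5, MU_q = 2/q.
MRS = 5 ÷ (2/q).
At (18, 19): MRS = 47.5.
The indifference curve has slope −47.5 at this bundle.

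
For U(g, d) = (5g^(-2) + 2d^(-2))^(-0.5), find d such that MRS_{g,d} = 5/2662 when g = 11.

For CES with ρ = -2, MRS = (5/2)·(d/g)^3.
Setting (5/2)·(d/11)^3 = 5/2662 gives (d/11)^3 = 1/1331, so d/11 = 1/11 and d = 1.

d = 1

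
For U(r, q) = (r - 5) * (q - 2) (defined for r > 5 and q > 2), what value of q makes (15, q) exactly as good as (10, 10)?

q = 6

U(10, 10) = 40.
Set U(15, q) = 40 and solve.
With r = 15: (15 − 5) = 10, so (q − 2) = 40/10 = 4.
So q = 2 + 4 = 6.
Check: U(15, 6) = 40.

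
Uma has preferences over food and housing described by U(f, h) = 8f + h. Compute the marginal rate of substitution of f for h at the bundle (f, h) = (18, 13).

MU_f = 8, MU_h = 1, so MRS = 8/1 = 8 at every bundle.
At (18, 13): MRS = 8.
The indifference curve has slope −8 at this bundle.

MRS = 8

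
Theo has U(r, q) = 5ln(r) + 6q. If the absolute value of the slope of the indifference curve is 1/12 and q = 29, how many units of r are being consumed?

r = 10

MU_r = 5/r, MU_q = 6.
MRS = 5/r ÷ 6.
MRS depends only on r: (5/6)/r = 1/12 ⇒ r = (5/6)/(1/12) = 10.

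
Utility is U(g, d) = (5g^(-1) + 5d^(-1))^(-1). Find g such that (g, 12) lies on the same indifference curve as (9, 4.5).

g = 4

U depends on (g, d) only through S = 5g^(-1) + 5d^(-1), so equal utility means equal S. At (9, 4.5): S = 5/3.
With d = 12: 5·12^(-1) = 5/12, so 5g^(-1) = 5/3 − 5/12 = 1.25, i.e. g^(-1) = 0.25.
Hence g = 1/0.25 = 4.
Check: U(4, 12) = 0.6.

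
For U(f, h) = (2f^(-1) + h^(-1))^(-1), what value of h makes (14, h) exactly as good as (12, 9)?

U depends on (f, h) only through S = 2f^(-1) + h^(-1), so equal utility means equal S. At (12, 9): S = 5/18.
With f = 14: 2·14^(-1) = 1/7, so h^(-1) = 5/18 − 1/7 = 17/126.
Hence h = 1/(17/126) = 126/17.
Check: U(14, 126/17) = 3.6.

h = 126/17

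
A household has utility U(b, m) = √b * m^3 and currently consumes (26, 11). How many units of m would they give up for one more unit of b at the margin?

MU_b = 0.5·b^(-0.5)·m^3 and MU_m = 3·√b·m^2.
MRS = MU_b/MU_m = (1/6)·m/b.
At (26, 11): MRS = 11/156.
So at (26, 11) the consumer would give up 11/156 units of m for one more unit of b.

MRS = 11/156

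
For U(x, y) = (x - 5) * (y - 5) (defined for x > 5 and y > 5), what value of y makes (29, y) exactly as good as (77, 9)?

y = 17

U(77, 9) = 288.
Set U(29, y) = 288 and solve.
With x = 29: (29 − 5) = 24, so (y − 5) = 288/24 = 12.
So y = 5 + 12 = 17.
Check: U(29, 17) = 288.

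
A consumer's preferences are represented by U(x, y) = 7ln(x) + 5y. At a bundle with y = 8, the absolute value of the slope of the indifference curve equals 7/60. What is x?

MU_x = 7/x, MU_y = 5.
MRS = 7/x ÷ 5.
MRS depends only on x: 1.4/x = 7/60 ⇒ x = 1.4/(7/60) = 12.

x = 12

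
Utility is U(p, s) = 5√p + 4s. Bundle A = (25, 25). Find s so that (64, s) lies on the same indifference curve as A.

s = 21.25

U(25, 25) = 125.
Set U(64, s) = 125 and solve.
With p = 64: √64 = 8, so 4s = 125 − 5·8 = 85 and s = 21.25.
Check: U(64, 21.25) = 125.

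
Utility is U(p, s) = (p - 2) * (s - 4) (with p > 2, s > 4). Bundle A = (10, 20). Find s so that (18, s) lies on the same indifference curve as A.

U(10, 20) = 128.
Set U(18, s) = 128 and solve.
With p = 18: (18 − 2) = 16, so (s − 4) = 128/16 = 8.
So s = 4 + 8 = 12.
Check: U(18, 12) = 128.

s = 12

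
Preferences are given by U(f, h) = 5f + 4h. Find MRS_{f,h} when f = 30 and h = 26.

MU_f = 5, MU_h = 4, so MRS = 5/4 = 1.25 at every bundle.
At (30, 26): MRS = 1.25.
The indifference curve has slope −1.25 at this bundle.

MRS = 1.25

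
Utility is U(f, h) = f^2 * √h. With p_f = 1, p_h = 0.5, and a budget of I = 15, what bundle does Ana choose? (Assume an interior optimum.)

f* = 12, h* = 6

MU_f = 2·f·√h and MU_h = 0.5·f^2·h^(-0.5).
MRS = MU_f/MU_h = (4)·h/f.
Tangency: set MRS = p_f/p_h = 1/0.5 = 2.
So (4)·h/f = 2, i.e. h = 0.5·f.
Substitute into the budget 1·f + 0.5·h = 15: 1.25·f = 15, so f* = 12.
Then h* = 0.5·12 = 6.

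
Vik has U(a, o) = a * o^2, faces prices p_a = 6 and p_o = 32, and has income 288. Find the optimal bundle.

MU_a = o^2 and MU_o = 2·a·o.
MRS = MU_a/MU_o = (1/2)·o/a.
Tangency: set MRS = p_a/p_o = 6/32 = 3/16.
So (1/2)·o/a = 3/16, i.e. o = 0.375·a.
Substitute into the budget 6·a + 32·o = 288: 18·a = 288, so a* = 16.
Then o* = 0.375·16 = 6.

a* = 16, o* = 6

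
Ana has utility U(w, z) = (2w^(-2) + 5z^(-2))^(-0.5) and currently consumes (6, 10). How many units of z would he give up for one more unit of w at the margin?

For CES with ρ = -2, MRS = (2/5)·(z/w)^3.
At (6, 10): MRS = 50/27.
That is, one extra unit of w is worth 50/27 units of z at the margin.

MRS = 50/27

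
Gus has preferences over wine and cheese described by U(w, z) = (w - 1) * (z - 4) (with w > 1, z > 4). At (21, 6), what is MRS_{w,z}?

MRS = 0.1

MU_w = (z−4), MU_z = (w−1).
MRS = (z−4)/(w−1).
At (21, 6): MRS = 0.1.
So at (21, 6) the consumer would give up 0.1 units of z for one more unit of w.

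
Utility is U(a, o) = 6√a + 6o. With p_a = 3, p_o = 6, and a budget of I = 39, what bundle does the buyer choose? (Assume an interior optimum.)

MU_a = 6/(2√a), MU_o = 6.
MRS = 6/(2√a) ÷ 6.
Tangency: set MRS = p_a/p_o = 3/6 = 0.5.
MRS depends only on a: 0.5/√a = 0.5 ⇒ √a = 0.5/0.5 = 1 ⇒ a* = 1.
From the budget, 6·o = 39 − 3·1 = 36, so o* = 6.

a* = 1, o* = 6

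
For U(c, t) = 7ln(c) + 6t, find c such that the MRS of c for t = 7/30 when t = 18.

MU_c = 7/c, MU_t = 6.
MRS = 7/c ÷ 6.
MRS depends only on c: (7/6)/c = 7/30 ⇒ c = (7/6)/(7/30) = 5.

c = 5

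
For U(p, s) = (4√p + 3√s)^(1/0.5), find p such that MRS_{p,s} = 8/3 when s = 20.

For CES with ρ = 0.5, MRS = (4/3)·√(s/p).
Setting (4/3)·√(20/p) = 8/3 gives √(20/p) = 2, so 20/p = 4 and p = 5.

p = 5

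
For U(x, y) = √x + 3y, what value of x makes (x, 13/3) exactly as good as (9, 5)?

x = 25

U(9, 5) = 18.
Set U(x, 13/3) = 18 and solve.
With y = 13/3: √x = 18 − 3·13/3 = 5, so √x = 5 and x = 25.
Check: U(25, 13/3) = 18.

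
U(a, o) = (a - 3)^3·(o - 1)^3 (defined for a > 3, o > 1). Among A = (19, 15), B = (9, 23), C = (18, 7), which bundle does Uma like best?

Evaluate utility at each bundle:
U(A) = 11239424.
U(B) = 2299968.
U(C) = 729000.
Highest utility is A, so A ≻ B ≻ C.

Bundle A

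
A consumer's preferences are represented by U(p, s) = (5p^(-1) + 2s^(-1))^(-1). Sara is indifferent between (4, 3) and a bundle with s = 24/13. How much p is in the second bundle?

p = 6

U depends on (p, s) only through S = 5p^(-1) + 2s^(-1), so equal utility means equal S. At (4, 3): S = 23/12.
With s = 24/13: 2·(24/13)^(-1) = 13/12, so 5p^(-1) = 23/12 − 13/12 = 5/6, i.e. p^(-1) = 1/6.
Hence p = 1/(1/6) = 6.
Check: U(6, 24/13) = 0.5217.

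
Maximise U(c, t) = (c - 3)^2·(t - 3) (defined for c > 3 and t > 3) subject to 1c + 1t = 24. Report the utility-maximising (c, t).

MU_c = 2·(c−3)·(t−3), MU_t = (c−3)^2.
MRS = (2/1)·(t−3)/(c−3).
Tangency: set MRS = p_c/p_t = 1/1 = 1.
So (2/1)·(t − 3)/(c − 3) = 1, i.e. (t − 3) = 0.5·(c − 3).
Rewrite the budget in excess-of-subsistence terms: 1·(c − 3) + 1·(t − 3) = 24 − 1·3 − 1·3 = 18.
Substituting, 1.5·(c − 3) = 18, so c − 3 = 12 and c* = 15.
Then t − 3 = 0.5·12 = 6, so t* = 9.

c* = 15, t* = 9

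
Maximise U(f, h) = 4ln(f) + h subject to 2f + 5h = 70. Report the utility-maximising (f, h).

MU_f = 4/f, MU_h = 1.
MRS = 4/f ÷ 1.
Tangency: set MRS = p_f/p_h = 2/5 = 0.4.
MRS depends only on f: 4/f = 0.4 ⇒ f* = 4/0.4 = 10.
From the budget, 5·h = 70 − 2·10 = 50, so h* = 10.

f* = 10, h* = 10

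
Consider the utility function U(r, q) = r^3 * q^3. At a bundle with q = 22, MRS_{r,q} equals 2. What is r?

MU_r = 3·r^2·q^3 and MU_q = 3·r^3·q^2.
MRS = MU_r/MU_q = q/r.
Substitute q = 22: MRS = 22/r. Setting 22/r = 2 gives r = 22/2 = 11.

r = 11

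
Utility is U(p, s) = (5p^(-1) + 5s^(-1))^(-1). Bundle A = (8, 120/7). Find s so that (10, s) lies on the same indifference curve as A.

U depends on (p, s) only through S = 5p^(-1) + 5s^(-1), so equal utility means equal S. At (8, 120/7): S = 11/12.
With p = 10: 5·10^(-1) = 0.5, so 5s^(-1) = 11/12 − 0.5 = 5/12, i.e. s^(-1) = 1/12.
Hence s = 1/(1/12) = 12.
Check: U(10, 12) = 1.0909.

s = 12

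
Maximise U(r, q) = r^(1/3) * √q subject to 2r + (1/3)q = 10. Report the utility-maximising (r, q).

MU_r = 1/3·r^(-2/3)·√q and MU_q = 0.5·r^(1/3)·q^(-0.5).
MRS = MU_r/MU_q = (2/3)·q/r.
Tangency: set MRS = p_r/p_q = 2/(1/3) = 6.
So (2/3)·q/r = 6, i.e. q = 9·r.
Substitute into the budget 2·r + (1/3)·q = 10: 5·r = 10, so r* = 2.
Then q* = 9·2 = 18.

r* = 2, q* = 18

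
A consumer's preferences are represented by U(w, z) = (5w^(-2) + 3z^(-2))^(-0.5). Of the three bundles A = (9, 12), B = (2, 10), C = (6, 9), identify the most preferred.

Evaluate utility at each bundle:
U(A) = 3.480.
U(B) = 0.884.
U(C) = 2.384.
Highest utility is A, so A ≻ C ≻ B.

Bundle A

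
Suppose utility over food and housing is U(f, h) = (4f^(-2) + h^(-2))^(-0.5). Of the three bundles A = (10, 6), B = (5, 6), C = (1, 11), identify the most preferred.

Evaluate utility at each bundle:
U(A) = 3.841.
U(B) = 2.308.
U(C) = 0.499.
Highest utility is A, so A ≻ B ≻ C.

Bundle A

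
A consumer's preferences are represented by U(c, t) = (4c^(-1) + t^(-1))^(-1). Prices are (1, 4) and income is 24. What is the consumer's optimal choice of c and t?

For CES with ρ = -1, MRS = (4/1)·(t/c)^2.
Tangency: set MRS = p_c/p_t = 1/4 = 0.25.
So (t/c)^2 = 1/16; taking the square root, t/c = 0.25, i.e. t = 0.25·c.
Substitute into the budget 1·c + 4·t = 24: 2·c = 24, so c* = 12 and t* = 0.25·12 = 3.

c* = 12, t* = 3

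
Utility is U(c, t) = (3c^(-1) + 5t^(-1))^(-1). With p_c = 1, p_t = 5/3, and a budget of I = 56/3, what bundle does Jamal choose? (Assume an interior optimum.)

c* = 7, t* = 7

For CES with ρ = -1, MRS = (3/5)·(t/c)^2.
Tangency: set MRS = p_c/p_t = 1/(5/3) = 0.6.
So (t/c)^2 = 1; taking the square root, t/c = 1, i.e. t = c.
Substitute into the budget 1·c + (5/3)·t = 56/3: (8/3)·c = 56/3, so c* = 7 and t* = 7.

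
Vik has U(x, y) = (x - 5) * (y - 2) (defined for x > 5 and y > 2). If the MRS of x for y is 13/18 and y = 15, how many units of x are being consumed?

MU_x = (y−2), MU_y = (x−5).
MRS = (y−2)/(x−5).
Substitute y = 15: MRS = 13/(x − 5). Setting this equal to 13/18 gives x − 5 = 13/(13/18) = 18, so x = 23.

x = 23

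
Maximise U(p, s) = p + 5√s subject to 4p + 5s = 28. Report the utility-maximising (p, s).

p* = 2, s* = 4

MU_p = 1, MU_s = 5/(2√s).
MRS = 1 ÷ (5/(2√s)).
Tangency: set MRS = p_p/p_s = 4/5 = 0.8.
MRS depends only on s: 0.4·√s = 0.8 ⇒ √s = 0.8/0.4 = 2 ⇒ s* = 4.
From the budget, 4·p = 28 − 5·4 = 8, so p* = 2.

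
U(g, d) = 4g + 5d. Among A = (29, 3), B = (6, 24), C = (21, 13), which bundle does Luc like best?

Bundle C

Evaluate utility at each bundle:
U(A) = 131.
U(B) = 144.
U(C) = 149.
Highest utility is C, so C ≻ B ≻ A.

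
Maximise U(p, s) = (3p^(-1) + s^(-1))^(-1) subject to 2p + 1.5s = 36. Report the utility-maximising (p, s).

p* = 12, s* = 8

For CES with ρ = -1, MRS = (3/1)·(s/p)^2.
Tangency: set MRS = p_p/p_s = 2/1.5 = 4/3.
So (s/p)^2 = 4/9; taking the square root, s/p = 2/3, i.e. s = (2/3)·p.
Substitute into the budget 2·p + 1.5·s = 36: 3·p = 36, so p* = 12 and s* = (2/3)·12 = 8.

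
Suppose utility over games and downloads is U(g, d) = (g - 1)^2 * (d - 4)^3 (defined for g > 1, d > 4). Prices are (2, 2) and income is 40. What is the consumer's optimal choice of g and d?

MU_g = 2·(g−1)·(d−4)^3, MU_d = 3·(g−1)^2·(d−4)^2.
MRS = (2/3)·(d−4)/(g−1).
Tangency: set MRS = p_g/p_d = 2/2 = 1.
So (2/3)·(d − 4)/(g − 1) = 1, i.e. (d − 4) = 1.5·(g − 1).
Rewrite the budget in excess-of-subsistence terms: 2·(g − 1) + 2·(d − 4) = 40 − 2·1 − 2·4 = 30.
Substituting, 5·(g − 1) = 30, so g − 1 = 6 and g* = 7.
Then d − 4 = 1.5·6 = 9, so d* = 13.

g* = 7, d* = 13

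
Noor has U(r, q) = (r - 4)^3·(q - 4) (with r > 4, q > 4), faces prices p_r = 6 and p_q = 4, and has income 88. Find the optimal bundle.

MU_r = 3·(r−4)^2·(q−4), MU_q = (r−4)^3.
MRS = (3/1)·(q−4)/(r−4).
Tangency: set MRS = p_r/p_q = 6/4 = 1.5.
So (3/1)·(q − 4)/(r − 4) = 1.5, i.e. (q − 4) = 0.5·(r − 4).
Rewrite the budget in excess-of-subsistence terms: 6·(r − 4) + 4·(q − 4) = 88 − 6·4 − 4·4 = 48.
Substituting, 8·(r − 4) = 48, so r − 4 = 6 and r* = 10.
Then q − 4 = 0.5·6 = 3, so q* = 7.

r* = 10, q* = 7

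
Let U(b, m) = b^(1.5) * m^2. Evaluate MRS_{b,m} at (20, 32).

MU_b = 1.5·√b·m^2 and MU_m = 2·b^(1.5)·m.
MRS = MU_b/MU_m = (0.75)·m/b.
At (20, 32): MRS = 1.2.
So at (20, 32) the consumer would give up 1.2 units of m for one more unit of b.

MRS = 1.2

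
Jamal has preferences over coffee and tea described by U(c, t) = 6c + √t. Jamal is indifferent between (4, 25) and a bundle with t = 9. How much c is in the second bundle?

U(4, 25) = 29.
Set U(c, 9) = 29 and solve.
With t = 9: √9 = 3, so 6c = 29 − 3 = 26 and c = 13/3.
Check: U(13/3, 9) = 29.

c = 13/3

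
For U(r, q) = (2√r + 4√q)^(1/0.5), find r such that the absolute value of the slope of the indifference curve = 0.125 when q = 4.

r = 64

For CES with ρ = 0.5, MRS = (2/4)·√(q/r).
Setting (2/4)·√(4/r) = 0.125 gives √(4/r) = 0.25, so 4/r = 1/16 and r = 64.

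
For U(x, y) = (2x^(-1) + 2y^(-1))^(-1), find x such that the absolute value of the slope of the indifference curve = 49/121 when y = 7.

For CES with ρ = -1, MRS = (y/x)^2.
Setting (7/x)^2 = 49/121 gives 7/x = 7/11 and x = 11.

x = 11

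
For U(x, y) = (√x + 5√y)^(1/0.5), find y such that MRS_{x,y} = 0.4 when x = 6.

y = 24

For CES with ρ = 0.5, MRS = (1/5)·√(y/x).
Setting (1/5)·√(y/6) = 0.4 gives √(y/6) = 2, so y/6 = 4 and y = 24.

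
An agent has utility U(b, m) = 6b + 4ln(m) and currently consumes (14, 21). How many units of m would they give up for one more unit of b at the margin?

MRS = 31.5

MU_b = 6, MU_m = 4/m.
MRS = 6 ÷ (4/m).
At (14, 21): MRS = 31.5.
That is, one extra unit of b is worth 31.5 units of m at the margin.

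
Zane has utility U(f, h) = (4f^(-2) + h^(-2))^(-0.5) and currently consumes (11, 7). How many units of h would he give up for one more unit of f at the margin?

For CES with ρ = -2, MRS = (4/1)·(h/f)^3.
At (11, 7): MRS = 1372/1331.
That is, one extra unit of f is worth 1372/1331 units of h at the margin.

MRS = 1372/1331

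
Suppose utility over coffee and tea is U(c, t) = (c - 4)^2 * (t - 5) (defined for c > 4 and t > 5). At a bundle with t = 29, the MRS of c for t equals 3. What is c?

MU_c = 2·(c−4)·(t−5), MU_t = (c−4)^2.
MRS = (2/1)·(t−5)/(c−4).
Substitute t = 29: MRS = 48/(c − 4). Setting this equal to 3 gives c − 4 = 48/3 = 16, so c = 20.

c = 20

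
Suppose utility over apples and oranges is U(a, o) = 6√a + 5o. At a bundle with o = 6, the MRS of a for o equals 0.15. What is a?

a = 16

MU_a = 6/(2√a), MU_o = 5.
MRS = 6/(2√a) ÷ 5.
MRS depends only on a: 0.6/√a = 0.15 ⇒ √a = 0.6/0.15 = 4 ⇒ a = 16.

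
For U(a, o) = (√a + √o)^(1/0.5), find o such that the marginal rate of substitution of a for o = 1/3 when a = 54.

For CES with ρ = 0.5, MRS = √(o/a).
Setting √(o/54) = 1/3 gives o/54 = 1/9 and o = 6.

o = 6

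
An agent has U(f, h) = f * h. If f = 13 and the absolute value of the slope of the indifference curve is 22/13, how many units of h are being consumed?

MU_f = h and MU_h = f.
MRS = MU_f/MU_h = h/f.
Substitute f = 13: MRS = h/13. Setting h/13 = 22/13 gives h = (22/13)·13 = 22.

h = 22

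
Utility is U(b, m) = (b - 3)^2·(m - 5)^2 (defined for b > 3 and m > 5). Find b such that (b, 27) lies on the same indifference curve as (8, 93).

b = 23

U(8, 93) = 193600.
Set U(b, 27) = 193600 and solve.
With m = 27: (27 − 5)^2 = 484, so (b − 3)^2 = 193600/484 = 400.
Taking the square root (with b > 3): b − 3 = 20, so b = 23.
Check: U(23, 27) = 193600.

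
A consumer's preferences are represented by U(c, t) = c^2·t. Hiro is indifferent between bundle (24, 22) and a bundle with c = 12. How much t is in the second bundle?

U(24, 22) = 12672.
Set U(12, t) = 12672 and solve.
With c = 12: 12^2 = 144, so t = 12672/144 = 88.
Check: U(12, 88) = 12672.

t = 88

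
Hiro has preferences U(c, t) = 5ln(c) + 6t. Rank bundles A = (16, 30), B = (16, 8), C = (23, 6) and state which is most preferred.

Bundle A

Evaluate utility at each bundle:
U(A) = 193.863.
U(B) = 61.863.
U(C) = 51.677.
Highest utility is A, so A ≻ B ≻ C.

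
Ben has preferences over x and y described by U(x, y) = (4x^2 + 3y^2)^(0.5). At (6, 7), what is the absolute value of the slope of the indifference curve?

MRS = 8/7

For CES with ρ = 2, MRS = (4/3)·(y/x)^(-1).
At (6, 7): MRS = 8/7.
That is, one extra unit of x is worth 8/7 units of y at the margin.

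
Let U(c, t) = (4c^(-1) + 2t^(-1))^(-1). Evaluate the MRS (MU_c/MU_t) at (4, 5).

MRS = 3.125

For CES with ρ = -1, MRS = (4/2)·(t/c)^2.
At (4, 5): MRS = 3.125.
The indifference curve has slope −3.125 at this bundle.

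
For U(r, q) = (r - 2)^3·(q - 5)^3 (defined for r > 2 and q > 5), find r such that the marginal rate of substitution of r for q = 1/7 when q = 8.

r = 23

MU_r = 3·(r−2)^2·(q−5)^3, MU_q = 3·(r−2)^3·(q−5)^2.
MRS = (q−5)/(r−2).
Substitute q = 8: MRS = 3/(r − 2). Setting this equal to 1/7 gives r − 2 = 3/(1/7) = 21, so r = 23.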